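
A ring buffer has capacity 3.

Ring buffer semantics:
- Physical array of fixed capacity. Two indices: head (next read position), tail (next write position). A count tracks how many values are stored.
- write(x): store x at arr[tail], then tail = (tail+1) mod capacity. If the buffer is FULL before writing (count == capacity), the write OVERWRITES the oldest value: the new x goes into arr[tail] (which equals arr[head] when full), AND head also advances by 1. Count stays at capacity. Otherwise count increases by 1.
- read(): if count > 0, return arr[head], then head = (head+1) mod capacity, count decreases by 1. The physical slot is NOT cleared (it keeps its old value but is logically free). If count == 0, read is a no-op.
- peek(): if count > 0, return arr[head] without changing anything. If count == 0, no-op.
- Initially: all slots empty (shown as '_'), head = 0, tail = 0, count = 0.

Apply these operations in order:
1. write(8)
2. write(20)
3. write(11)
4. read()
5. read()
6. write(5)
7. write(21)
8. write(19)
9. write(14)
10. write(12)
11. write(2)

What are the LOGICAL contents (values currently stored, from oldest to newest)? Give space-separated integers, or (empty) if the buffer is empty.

After op 1 (write(8)): arr=[8 _ _] head=0 tail=1 count=1
After op 2 (write(20)): arr=[8 20 _] head=0 tail=2 count=2
After op 3 (write(11)): arr=[8 20 11] head=0 tail=0 count=3
After op 4 (read()): arr=[8 20 11] head=1 tail=0 count=2
After op 5 (read()): arr=[8 20 11] head=2 tail=0 count=1
After op 6 (write(5)): arr=[5 20 11] head=2 tail=1 count=2
After op 7 (write(21)): arr=[5 21 11] head=2 tail=2 count=3
After op 8 (write(19)): arr=[5 21 19] head=0 tail=0 count=3
After op 9 (write(14)): arr=[14 21 19] head=1 tail=1 count=3
After op 10 (write(12)): arr=[14 12 19] head=2 tail=2 count=3
After op 11 (write(2)): arr=[14 12 2] head=0 tail=0 count=3

Answer: 14 12 2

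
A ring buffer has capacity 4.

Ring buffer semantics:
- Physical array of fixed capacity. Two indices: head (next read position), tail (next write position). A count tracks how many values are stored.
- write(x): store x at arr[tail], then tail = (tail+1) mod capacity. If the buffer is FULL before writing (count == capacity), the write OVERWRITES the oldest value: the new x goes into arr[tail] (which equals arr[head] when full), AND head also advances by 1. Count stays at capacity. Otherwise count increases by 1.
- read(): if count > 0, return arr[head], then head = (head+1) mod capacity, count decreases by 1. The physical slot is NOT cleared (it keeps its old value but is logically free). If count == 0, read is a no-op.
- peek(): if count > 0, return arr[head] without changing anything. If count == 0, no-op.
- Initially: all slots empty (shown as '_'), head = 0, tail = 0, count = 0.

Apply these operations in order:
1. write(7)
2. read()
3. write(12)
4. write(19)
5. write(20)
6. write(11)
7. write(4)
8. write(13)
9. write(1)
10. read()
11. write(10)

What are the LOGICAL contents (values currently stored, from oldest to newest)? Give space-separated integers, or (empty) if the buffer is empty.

After op 1 (write(7)): arr=[7 _ _ _] head=0 tail=1 count=1
After op 2 (read()): arr=[7 _ _ _] head=1 tail=1 count=0
After op 3 (write(12)): arr=[7 12 _ _] head=1 tail=2 count=1
After op 4 (write(19)): arr=[7 12 19 _] head=1 tail=3 count=2
After op 5 (write(20)): arr=[7 12 19 20] head=1 tail=0 count=3
After op 6 (write(11)): arr=[11 12 19 20] head=1 tail=1 count=4
After op 7 (write(4)): arr=[11 4 19 20] head=2 tail=2 count=4
After op 8 (write(13)): arr=[11 4 13 20] head=3 tail=3 count=4
After op 9 (write(1)): arr=[11 4 13 1] head=0 tail=0 count=4
After op 10 (read()): arr=[11 4 13 1] head=1 tail=0 count=3
After op 11 (write(10)): arr=[10 4 13 1] head=1 tail=1 count=4

Answer: 4 13 1 10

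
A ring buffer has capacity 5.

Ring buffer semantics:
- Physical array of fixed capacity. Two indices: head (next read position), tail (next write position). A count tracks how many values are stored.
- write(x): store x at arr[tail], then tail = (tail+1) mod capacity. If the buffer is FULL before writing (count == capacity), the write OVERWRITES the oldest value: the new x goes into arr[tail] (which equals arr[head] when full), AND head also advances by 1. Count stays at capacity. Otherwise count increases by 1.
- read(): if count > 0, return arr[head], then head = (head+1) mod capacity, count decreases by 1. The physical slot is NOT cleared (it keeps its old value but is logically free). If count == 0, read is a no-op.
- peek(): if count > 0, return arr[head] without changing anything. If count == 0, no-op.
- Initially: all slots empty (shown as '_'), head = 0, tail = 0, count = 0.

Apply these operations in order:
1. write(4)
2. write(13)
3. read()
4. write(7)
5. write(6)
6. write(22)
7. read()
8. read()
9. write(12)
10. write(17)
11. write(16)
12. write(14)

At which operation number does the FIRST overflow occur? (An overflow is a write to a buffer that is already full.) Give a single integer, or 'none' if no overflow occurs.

Answer: 12

Derivation:
After op 1 (write(4)): arr=[4 _ _ _ _] head=0 tail=1 count=1
After op 2 (write(13)): arr=[4 13 _ _ _] head=0 tail=2 count=2
After op 3 (read()): arr=[4 13 _ _ _] head=1 tail=2 count=1
After op 4 (write(7)): arr=[4 13 7 _ _] head=1 tail=3 count=2
After op 5 (write(6)): arr=[4 13 7 6 _] head=1 tail=4 count=3
After op 6 (write(22)): arr=[4 13 7 6 22] head=1 tail=0 count=4
After op 7 (read()): arr=[4 13 7 6 22] head=2 tail=0 count=3
After op 8 (read()): arr=[4 13 7 6 22] head=3 tail=0 count=2
After op 9 (write(12)): arr=[12 13 7 6 22] head=3 tail=1 count=3
After op 10 (write(17)): arr=[12 17 7 6 22] head=3 tail=2 count=4
After op 11 (write(16)): arr=[12 17 16 6 22] head=3 tail=3 count=5
After op 12 (write(14)): arr=[12 17 16 14 22] head=4 tail=4 count=5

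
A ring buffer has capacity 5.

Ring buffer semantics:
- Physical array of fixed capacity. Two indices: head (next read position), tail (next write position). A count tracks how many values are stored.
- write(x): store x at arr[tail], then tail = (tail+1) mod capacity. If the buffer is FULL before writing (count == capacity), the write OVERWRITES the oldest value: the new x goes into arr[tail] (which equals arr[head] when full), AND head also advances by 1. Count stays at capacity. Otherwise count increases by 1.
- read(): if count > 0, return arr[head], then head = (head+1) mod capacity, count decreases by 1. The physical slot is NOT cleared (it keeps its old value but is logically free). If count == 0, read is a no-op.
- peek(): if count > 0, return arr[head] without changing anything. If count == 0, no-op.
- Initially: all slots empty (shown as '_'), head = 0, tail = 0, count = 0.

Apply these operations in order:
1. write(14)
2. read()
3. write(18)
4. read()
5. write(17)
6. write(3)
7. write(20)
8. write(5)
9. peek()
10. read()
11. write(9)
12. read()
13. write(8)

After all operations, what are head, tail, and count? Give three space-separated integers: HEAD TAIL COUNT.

Answer: 4 3 4

Derivation:
After op 1 (write(14)): arr=[14 _ _ _ _] head=0 tail=1 count=1
After op 2 (read()): arr=[14 _ _ _ _] head=1 tail=1 count=0
After op 3 (write(18)): arr=[14 18 _ _ _] head=1 tail=2 count=1
After op 4 (read()): arr=[14 18 _ _ _] head=2 tail=2 count=0
After op 5 (write(17)): arr=[14 18 17 _ _] head=2 tail=3 count=1
After op 6 (write(3)): arr=[14 18 17 3 _] head=2 tail=4 count=2
After op 7 (write(20)): arr=[14 18 17 3 20] head=2 tail=0 count=3
After op 8 (write(5)): arr=[5 18 17 3 20] head=2 tail=1 count=4
After op 9 (peek()): arr=[5 18 17 3 20] head=2 tail=1 count=4
After op 10 (read()): arr=[5 18 17 3 20] head=3 tail=1 count=3
After op 11 (write(9)): arr=[5 9 17 3 20] head=3 tail=2 count=4
After op 12 (read()): arr=[5 9 17 3 20] head=4 tail=2 count=3
After op 13 (write(8)): arr=[5 9 8 3 20] head=4 tail=3 count=4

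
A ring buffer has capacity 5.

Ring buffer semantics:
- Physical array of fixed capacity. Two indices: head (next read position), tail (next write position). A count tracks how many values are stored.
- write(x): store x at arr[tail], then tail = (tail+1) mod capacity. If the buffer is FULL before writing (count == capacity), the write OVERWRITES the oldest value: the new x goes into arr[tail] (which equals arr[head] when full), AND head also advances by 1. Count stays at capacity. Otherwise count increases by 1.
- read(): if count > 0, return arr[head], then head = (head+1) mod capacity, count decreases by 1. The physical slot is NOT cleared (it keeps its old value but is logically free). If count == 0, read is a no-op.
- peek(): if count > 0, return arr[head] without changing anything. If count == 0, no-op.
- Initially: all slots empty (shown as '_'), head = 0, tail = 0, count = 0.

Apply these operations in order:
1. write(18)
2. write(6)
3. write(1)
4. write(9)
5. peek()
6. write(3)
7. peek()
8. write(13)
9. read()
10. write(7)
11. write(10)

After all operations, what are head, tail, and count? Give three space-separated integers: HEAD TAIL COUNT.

After op 1 (write(18)): arr=[18 _ _ _ _] head=0 tail=1 count=1
After op 2 (write(6)): arr=[18 6 _ _ _] head=0 tail=2 count=2
After op 3 (write(1)): arr=[18 6 1 _ _] head=0 tail=3 count=3
After op 4 (write(9)): arr=[18 6 1 9 _] head=0 tail=4 count=4
After op 5 (peek()): arr=[18 6 1 9 _] head=0 tail=4 count=4
After op 6 (write(3)): arr=[18 6 1 9 3] head=0 tail=0 count=5
After op 7 (peek()): arr=[18 6 1 9 3] head=0 tail=0 count=5
After op 8 (write(13)): arr=[13 6 1 9 3] head=1 tail=1 count=5
After op 9 (read()): arr=[13 6 1 9 3] head=2 tail=1 count=4
After op 10 (write(7)): arr=[13 7 1 9 3] head=2 tail=2 count=5
After op 11 (write(10)): arr=[13 7 10 9 3] head=3 tail=3 count=5

Answer: 3 3 5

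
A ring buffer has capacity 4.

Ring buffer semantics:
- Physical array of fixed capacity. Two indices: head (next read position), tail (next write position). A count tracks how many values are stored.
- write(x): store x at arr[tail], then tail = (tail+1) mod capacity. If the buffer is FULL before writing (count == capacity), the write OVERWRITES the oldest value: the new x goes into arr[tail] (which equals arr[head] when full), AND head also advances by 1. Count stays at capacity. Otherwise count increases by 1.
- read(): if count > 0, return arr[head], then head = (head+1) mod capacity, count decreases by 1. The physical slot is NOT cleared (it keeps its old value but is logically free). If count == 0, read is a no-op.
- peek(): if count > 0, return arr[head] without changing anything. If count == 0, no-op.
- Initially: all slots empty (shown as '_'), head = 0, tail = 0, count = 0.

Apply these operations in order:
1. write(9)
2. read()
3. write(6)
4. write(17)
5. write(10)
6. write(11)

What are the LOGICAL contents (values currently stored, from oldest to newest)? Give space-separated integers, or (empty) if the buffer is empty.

After op 1 (write(9)): arr=[9 _ _ _] head=0 tail=1 count=1
After op 2 (read()): arr=[9 _ _ _] head=1 tail=1 count=0
After op 3 (write(6)): arr=[9 6 _ _] head=1 tail=2 count=1
After op 4 (write(17)): arr=[9 6 17 _] head=1 tail=3 count=2
After op 5 (write(10)): arr=[9 6 17 10] head=1 tail=0 count=3
After op 6 (write(11)): arr=[11 6 17 10] head=1 tail=1 count=4

Answer: 6 17 10 11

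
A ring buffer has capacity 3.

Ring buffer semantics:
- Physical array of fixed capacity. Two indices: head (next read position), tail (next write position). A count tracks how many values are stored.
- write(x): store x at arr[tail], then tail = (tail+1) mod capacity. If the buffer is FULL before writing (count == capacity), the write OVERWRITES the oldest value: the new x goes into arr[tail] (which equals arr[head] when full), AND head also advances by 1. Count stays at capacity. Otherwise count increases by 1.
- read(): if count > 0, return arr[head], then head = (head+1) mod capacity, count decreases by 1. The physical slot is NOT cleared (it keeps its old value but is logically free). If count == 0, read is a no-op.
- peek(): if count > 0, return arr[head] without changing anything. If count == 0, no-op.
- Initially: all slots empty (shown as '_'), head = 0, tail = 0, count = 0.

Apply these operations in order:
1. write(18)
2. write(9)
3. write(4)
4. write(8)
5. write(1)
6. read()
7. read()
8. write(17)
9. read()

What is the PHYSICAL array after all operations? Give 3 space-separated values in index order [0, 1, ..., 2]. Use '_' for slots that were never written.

Answer: 8 1 17

Derivation:
After op 1 (write(18)): arr=[18 _ _] head=0 tail=1 count=1
After op 2 (write(9)): arr=[18 9 _] head=0 tail=2 count=2
After op 3 (write(4)): arr=[18 9 4] head=0 tail=0 count=3
After op 4 (write(8)): arr=[8 9 4] head=1 tail=1 count=3
After op 5 (write(1)): arr=[8 1 4] head=2 tail=2 count=3
After op 6 (read()): arr=[8 1 4] head=0 tail=2 count=2
After op 7 (read()): arr=[8 1 4] head=1 tail=2 count=1
After op 8 (write(17)): arr=[8 1 17] head=1 tail=0 count=2
After op 9 (read()): arr=[8 1 17] head=2 tail=0 count=1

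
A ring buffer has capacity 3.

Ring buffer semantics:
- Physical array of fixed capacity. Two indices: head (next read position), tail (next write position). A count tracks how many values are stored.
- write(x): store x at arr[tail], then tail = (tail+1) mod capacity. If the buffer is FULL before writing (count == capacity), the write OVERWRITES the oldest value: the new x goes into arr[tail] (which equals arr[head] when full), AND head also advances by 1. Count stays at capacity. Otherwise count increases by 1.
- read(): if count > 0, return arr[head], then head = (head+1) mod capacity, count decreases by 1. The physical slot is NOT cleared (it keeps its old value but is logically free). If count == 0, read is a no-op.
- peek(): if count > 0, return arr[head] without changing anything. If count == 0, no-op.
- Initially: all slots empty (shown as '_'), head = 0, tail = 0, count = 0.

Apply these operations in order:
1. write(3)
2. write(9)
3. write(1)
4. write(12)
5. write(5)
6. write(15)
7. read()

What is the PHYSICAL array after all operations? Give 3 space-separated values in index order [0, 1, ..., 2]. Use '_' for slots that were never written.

After op 1 (write(3)): arr=[3 _ _] head=0 tail=1 count=1
After op 2 (write(9)): arr=[3 9 _] head=0 tail=2 count=2
After op 3 (write(1)): arr=[3 9 1] head=0 tail=0 count=3
After op 4 (write(12)): arr=[12 9 1] head=1 tail=1 count=3
After op 5 (write(5)): arr=[12 5 1] head=2 tail=2 count=3
After op 6 (write(15)): arr=[12 5 15] head=0 tail=0 count=3
After op 7 (read()): arr=[12 5 15] head=1 tail=0 count=2

Answer: 12 5 15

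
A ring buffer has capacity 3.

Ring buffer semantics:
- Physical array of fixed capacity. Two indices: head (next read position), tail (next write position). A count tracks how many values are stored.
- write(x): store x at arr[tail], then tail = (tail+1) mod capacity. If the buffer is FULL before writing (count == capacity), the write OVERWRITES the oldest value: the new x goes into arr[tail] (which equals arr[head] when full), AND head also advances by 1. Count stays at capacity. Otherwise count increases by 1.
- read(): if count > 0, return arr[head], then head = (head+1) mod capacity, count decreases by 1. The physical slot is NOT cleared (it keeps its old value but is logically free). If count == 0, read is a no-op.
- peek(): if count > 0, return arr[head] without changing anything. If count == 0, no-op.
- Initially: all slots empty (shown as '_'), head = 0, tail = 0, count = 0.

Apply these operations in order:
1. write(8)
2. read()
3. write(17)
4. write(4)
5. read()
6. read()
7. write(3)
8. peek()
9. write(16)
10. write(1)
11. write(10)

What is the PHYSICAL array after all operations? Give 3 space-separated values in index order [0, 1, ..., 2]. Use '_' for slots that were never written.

After op 1 (write(8)): arr=[8 _ _] head=0 tail=1 count=1
After op 2 (read()): arr=[8 _ _] head=1 tail=1 count=0
After op 3 (write(17)): arr=[8 17 _] head=1 tail=2 count=1
After op 4 (write(4)): arr=[8 17 4] head=1 tail=0 count=2
After op 5 (read()): arr=[8 17 4] head=2 tail=0 count=1
After op 6 (read()): arr=[8 17 4] head=0 tail=0 count=0
After op 7 (write(3)): arr=[3 17 4] head=0 tail=1 count=1
After op 8 (peek()): arr=[3 17 4] head=0 tail=1 count=1
After op 9 (write(16)): arr=[3 16 4] head=0 tail=2 count=2
After op 10 (write(1)): arr=[3 16 1] head=0 tail=0 count=3
After op 11 (write(10)): arr=[10 16 1] head=1 tail=1 count=3

Answer: 10 16 1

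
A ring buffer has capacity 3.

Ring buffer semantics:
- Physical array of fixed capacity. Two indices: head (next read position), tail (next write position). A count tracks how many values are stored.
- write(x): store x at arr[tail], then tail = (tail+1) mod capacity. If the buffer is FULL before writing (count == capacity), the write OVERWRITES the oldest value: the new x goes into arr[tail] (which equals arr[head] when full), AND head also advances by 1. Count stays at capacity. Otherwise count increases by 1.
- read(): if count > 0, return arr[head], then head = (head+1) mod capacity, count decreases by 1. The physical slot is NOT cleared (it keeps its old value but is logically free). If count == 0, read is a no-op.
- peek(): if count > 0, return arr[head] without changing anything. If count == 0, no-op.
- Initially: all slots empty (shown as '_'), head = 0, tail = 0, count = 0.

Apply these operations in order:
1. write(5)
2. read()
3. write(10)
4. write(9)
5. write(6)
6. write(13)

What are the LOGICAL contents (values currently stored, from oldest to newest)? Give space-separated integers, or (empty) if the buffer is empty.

Answer: 9 6 13

Derivation:
After op 1 (write(5)): arr=[5 _ _] head=0 tail=1 count=1
After op 2 (read()): arr=[5 _ _] head=1 tail=1 count=0
After op 3 (write(10)): arr=[5 10 _] head=1 tail=2 count=1
After op 4 (write(9)): arr=[5 10 9] head=1 tail=0 count=2
After op 5 (write(6)): arr=[6 10 9] head=1 tail=1 count=3
After op 6 (write(13)): arr=[6 13 9] head=2 tail=2 count=3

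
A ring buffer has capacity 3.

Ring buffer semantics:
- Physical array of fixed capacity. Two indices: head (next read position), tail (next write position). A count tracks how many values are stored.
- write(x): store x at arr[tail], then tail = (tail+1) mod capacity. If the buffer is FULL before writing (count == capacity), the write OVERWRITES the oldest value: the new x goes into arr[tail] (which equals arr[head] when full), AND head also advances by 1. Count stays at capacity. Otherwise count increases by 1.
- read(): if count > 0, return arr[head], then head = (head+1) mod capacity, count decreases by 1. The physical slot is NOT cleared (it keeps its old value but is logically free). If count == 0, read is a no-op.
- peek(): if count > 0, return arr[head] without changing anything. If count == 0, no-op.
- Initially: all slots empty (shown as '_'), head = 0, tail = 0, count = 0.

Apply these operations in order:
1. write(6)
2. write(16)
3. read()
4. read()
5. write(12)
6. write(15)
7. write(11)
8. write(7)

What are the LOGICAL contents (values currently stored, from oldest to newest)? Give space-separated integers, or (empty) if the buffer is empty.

Answer: 15 11 7

Derivation:
After op 1 (write(6)): arr=[6 _ _] head=0 tail=1 count=1
After op 2 (write(16)): arr=[6 16 _] head=0 tail=2 count=2
After op 3 (read()): arr=[6 16 _] head=1 tail=2 count=1
After op 4 (read()): arr=[6 16 _] head=2 tail=2 count=0
After op 5 (write(12)): arr=[6 16 12] head=2 tail=0 count=1
After op 6 (write(15)): arr=[15 16 12] head=2 tail=1 count=2
After op 7 (write(11)): arr=[15 11 12] head=2 tail=2 count=3
After op 8 (write(7)): arr=[15 11 7] head=0 tail=0 count=3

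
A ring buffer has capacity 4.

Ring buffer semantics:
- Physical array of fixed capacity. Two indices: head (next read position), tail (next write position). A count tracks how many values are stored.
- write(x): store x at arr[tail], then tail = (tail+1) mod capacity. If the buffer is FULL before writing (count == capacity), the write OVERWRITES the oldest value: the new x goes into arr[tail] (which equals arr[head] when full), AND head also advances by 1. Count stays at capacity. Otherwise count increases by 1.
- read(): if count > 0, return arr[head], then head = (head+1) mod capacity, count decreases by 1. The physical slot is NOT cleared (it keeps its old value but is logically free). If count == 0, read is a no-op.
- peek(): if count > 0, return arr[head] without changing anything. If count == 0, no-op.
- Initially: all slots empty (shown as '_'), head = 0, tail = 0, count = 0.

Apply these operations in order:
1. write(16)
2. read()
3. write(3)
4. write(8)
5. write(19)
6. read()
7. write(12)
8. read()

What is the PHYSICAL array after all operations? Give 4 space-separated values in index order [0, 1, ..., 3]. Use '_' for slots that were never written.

Answer: 12 3 8 19

Derivation:
After op 1 (write(16)): arr=[16 _ _ _] head=0 tail=1 count=1
After op 2 (read()): arr=[16 _ _ _] head=1 tail=1 count=0
After op 3 (write(3)): arr=[16 3 _ _] head=1 tail=2 count=1
After op 4 (write(8)): arr=[16 3 8 _] head=1 tail=3 count=2
After op 5 (write(19)): arr=[16 3 8 19] head=1 tail=0 count=3
After op 6 (read()): arr=[16 3 8 19] head=2 tail=0 count=2
After op 7 (write(12)): arr=[12 3 8 19] head=2 tail=1 count=3
After op 8 (read()): arr=[12 3 8 19] head=3 tail=1 count=2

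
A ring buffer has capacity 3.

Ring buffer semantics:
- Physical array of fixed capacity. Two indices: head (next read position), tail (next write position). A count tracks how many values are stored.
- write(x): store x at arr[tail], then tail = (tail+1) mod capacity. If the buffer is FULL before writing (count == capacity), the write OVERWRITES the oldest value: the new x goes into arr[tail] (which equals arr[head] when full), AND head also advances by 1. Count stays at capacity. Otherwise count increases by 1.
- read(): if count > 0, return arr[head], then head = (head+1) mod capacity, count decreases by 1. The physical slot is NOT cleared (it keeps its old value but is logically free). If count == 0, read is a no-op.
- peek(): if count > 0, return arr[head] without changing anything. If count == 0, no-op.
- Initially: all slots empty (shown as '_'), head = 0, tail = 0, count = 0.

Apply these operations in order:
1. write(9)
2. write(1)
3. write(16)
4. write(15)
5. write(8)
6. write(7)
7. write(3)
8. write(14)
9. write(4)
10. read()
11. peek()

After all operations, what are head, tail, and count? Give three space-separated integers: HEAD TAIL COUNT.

Answer: 1 0 2

Derivation:
After op 1 (write(9)): arr=[9 _ _] head=0 tail=1 count=1
After op 2 (write(1)): arr=[9 1 _] head=0 tail=2 count=2
After op 3 (write(16)): arr=[9 1 16] head=0 tail=0 count=3
After op 4 (write(15)): arr=[15 1 16] head=1 tail=1 count=3
After op 5 (write(8)): arr=[15 8 16] head=2 tail=2 count=3
After op 6 (write(7)): arr=[15 8 7] head=0 tail=0 count=3
After op 7 (write(3)): arr=[3 8 7] head=1 tail=1 count=3
After op 8 (write(14)): arr=[3 14 7] head=2 tail=2 count=3
After op 9 (write(4)): arr=[3 14 4] head=0 tail=0 count=3
After op 10 (read()): arr=[3 14 4] head=1 tail=0 count=2
After op 11 (peek()): arr=[3 14 4] head=1 tail=0 count=2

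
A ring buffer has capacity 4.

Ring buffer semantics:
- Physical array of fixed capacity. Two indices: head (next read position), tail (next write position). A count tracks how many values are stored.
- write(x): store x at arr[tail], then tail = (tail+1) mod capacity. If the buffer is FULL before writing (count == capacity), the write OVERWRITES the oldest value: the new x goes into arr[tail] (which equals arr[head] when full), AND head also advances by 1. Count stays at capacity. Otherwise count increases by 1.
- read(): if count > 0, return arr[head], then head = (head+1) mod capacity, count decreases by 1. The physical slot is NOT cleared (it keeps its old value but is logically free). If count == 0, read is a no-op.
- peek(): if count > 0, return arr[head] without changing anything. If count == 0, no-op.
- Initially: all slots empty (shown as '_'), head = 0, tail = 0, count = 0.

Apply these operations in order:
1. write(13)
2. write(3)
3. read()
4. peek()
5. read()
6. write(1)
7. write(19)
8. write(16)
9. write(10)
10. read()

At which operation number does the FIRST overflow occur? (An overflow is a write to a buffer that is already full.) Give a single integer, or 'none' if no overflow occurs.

Answer: none

Derivation:
After op 1 (write(13)): arr=[13 _ _ _] head=0 tail=1 count=1
After op 2 (write(3)): arr=[13 3 _ _] head=0 tail=2 count=2
After op 3 (read()): arr=[13 3 _ _] head=1 tail=2 count=1
After op 4 (peek()): arr=[13 3 _ _] head=1 tail=2 count=1
After op 5 (read()): arr=[13 3 _ _] head=2 tail=2 count=0
After op 6 (write(1)): arr=[13 3 1 _] head=2 tail=3 count=1
After op 7 (write(19)): arr=[13 3 1 19] head=2 tail=0 count=2
After op 8 (write(16)): arr=[16 3 1 19] head=2 tail=1 count=3
After op 9 (write(10)): arr=[16 10 1 19] head=2 tail=2 count=4
After op 10 (read()): arr=[16 10 1 19] head=3 tail=2 count=3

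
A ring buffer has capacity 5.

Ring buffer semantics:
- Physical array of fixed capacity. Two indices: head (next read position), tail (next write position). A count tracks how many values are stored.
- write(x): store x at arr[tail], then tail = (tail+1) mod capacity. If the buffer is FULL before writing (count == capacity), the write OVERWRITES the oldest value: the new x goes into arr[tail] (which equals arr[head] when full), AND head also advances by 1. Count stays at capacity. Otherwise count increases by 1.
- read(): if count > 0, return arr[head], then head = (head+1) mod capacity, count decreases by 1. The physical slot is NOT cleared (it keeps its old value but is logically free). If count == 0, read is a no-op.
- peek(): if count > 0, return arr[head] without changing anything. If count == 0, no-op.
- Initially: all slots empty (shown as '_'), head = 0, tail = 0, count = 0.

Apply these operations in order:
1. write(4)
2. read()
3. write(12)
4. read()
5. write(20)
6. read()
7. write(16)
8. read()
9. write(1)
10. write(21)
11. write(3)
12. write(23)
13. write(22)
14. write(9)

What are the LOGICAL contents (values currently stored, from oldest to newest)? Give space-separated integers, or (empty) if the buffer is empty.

Answer: 21 3 23 22 9

Derivation:
After op 1 (write(4)): arr=[4 _ _ _ _] head=0 tail=1 count=1
After op 2 (read()): arr=[4 _ _ _ _] head=1 tail=1 count=0
After op 3 (write(12)): arr=[4 12 _ _ _] head=1 tail=2 count=1
After op 4 (read()): arr=[4 12 _ _ _] head=2 tail=2 count=0
After op 5 (write(20)): arr=[4 12 20 _ _] head=2 tail=3 count=1
After op 6 (read()): arr=[4 12 20 _ _] head=3 tail=3 count=0
After op 7 (write(16)): arr=[4 12 20 16 _] head=3 tail=4 count=1
After op 8 (read()): arr=[4 12 20 16 _] head=4 tail=4 count=0
After op 9 (write(1)): arr=[4 12 20 16 1] head=4 tail=0 count=1
After op 10 (write(21)): arr=[21 12 20 16 1] head=4 tail=1 count=2
After op 11 (write(3)): arr=[21 3 20 16 1] head=4 tail=2 count=3
After op 12 (write(23)): arr=[21 3 23 16 1] head=4 tail=3 count=4
After op 13 (write(22)): arr=[21 3 23 22 1] head=4 tail=4 count=5
After op 14 (write(9)): arr=[21 3 23 22 9] head=0 tail=0 count=5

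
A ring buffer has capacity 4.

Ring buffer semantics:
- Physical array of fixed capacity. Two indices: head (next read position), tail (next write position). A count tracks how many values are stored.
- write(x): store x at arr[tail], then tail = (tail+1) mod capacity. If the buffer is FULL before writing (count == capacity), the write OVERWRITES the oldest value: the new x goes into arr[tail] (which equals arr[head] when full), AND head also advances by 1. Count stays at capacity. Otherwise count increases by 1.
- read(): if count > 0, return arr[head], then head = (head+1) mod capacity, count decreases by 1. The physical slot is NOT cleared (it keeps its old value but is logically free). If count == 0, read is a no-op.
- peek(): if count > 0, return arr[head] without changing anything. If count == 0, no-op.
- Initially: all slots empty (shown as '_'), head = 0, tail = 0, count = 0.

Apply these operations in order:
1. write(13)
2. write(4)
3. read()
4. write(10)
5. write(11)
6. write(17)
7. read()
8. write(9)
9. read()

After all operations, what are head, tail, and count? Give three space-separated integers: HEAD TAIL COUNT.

After op 1 (write(13)): arr=[13 _ _ _] head=0 tail=1 count=1
After op 2 (write(4)): arr=[13 4 _ _] head=0 tail=2 count=2
After op 3 (read()): arr=[13 4 _ _] head=1 tail=2 count=1
After op 4 (write(10)): arr=[13 4 10 _] head=1 tail=3 count=2
After op 5 (write(11)): arr=[13 4 10 11] head=1 tail=0 count=3
After op 6 (write(17)): arr=[17 4 10 11] head=1 tail=1 count=4
After op 7 (read()): arr=[17 4 10 11] head=2 tail=1 count=3
After op 8 (write(9)): arr=[17 9 10 11] head=2 tail=2 count=4
After op 9 (read()): arr=[17 9 10 11] head=3 tail=2 count=3

Answer: 3 2 3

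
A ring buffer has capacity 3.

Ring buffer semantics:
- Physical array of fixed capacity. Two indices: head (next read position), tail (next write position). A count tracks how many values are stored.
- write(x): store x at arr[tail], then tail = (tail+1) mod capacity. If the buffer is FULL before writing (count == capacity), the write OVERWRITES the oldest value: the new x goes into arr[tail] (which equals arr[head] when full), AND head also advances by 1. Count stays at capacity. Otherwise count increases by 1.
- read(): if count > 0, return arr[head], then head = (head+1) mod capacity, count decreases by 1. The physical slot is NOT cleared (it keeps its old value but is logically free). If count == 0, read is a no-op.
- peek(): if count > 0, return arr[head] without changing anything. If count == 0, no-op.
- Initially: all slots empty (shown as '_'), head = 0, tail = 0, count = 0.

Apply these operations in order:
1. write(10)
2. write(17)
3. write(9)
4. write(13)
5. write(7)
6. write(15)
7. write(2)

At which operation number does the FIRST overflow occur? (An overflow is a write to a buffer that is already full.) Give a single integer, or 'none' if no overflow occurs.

Answer: 4

Derivation:
After op 1 (write(10)): arr=[10 _ _] head=0 tail=1 count=1
After op 2 (write(17)): arr=[10 17 _] head=0 tail=2 count=2
After op 3 (write(9)): arr=[10 17 9] head=0 tail=0 count=3
After op 4 (write(13)): arr=[13 17 9] head=1 tail=1 count=3
After op 5 (write(7)): arr=[13 7 9] head=2 tail=2 count=3
After op 6 (write(15)): arr=[13 7 15] head=0 tail=0 count=3
After op 7 (write(2)): arr=[2 7 15] head=1 tail=1 count=3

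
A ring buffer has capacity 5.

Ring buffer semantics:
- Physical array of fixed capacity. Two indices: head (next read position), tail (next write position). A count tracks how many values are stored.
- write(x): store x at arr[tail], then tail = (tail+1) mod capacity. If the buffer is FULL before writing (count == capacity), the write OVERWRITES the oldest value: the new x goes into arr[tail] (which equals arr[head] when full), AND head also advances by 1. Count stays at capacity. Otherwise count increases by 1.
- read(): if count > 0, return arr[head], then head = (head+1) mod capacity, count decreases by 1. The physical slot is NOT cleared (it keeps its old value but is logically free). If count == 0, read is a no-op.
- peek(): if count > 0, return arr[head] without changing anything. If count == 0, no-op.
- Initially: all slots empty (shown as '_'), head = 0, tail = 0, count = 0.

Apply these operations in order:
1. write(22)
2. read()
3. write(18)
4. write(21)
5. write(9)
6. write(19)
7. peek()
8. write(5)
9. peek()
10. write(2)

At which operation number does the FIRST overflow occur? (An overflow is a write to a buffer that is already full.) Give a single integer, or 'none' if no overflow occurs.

Answer: 10

Derivation:
After op 1 (write(22)): arr=[22 _ _ _ _] head=0 tail=1 count=1
After op 2 (read()): arr=[22 _ _ _ _] head=1 tail=1 count=0
After op 3 (write(18)): arr=[22 18 _ _ _] head=1 tail=2 count=1
After op 4 (write(21)): arr=[22 18 21 _ _] head=1 tail=3 count=2
After op 5 (write(9)): arr=[22 18 21 9 _] head=1 tail=4 count=3
After op 6 (write(19)): arr=[22 18 21 9 19] head=1 tail=0 count=4
After op 7 (peek()): arr=[22 18 21 9 19] head=1 tail=0 count=4
After op 8 (write(5)): arr=[5 18 21 9 19] head=1 tail=1 count=5
After op 9 (peek()): arr=[5 18 21 9 19] head=1 tail=1 count=5
After op 10 (write(2)): arr=[5 2 21 9 19] head=2 tail=2 count=5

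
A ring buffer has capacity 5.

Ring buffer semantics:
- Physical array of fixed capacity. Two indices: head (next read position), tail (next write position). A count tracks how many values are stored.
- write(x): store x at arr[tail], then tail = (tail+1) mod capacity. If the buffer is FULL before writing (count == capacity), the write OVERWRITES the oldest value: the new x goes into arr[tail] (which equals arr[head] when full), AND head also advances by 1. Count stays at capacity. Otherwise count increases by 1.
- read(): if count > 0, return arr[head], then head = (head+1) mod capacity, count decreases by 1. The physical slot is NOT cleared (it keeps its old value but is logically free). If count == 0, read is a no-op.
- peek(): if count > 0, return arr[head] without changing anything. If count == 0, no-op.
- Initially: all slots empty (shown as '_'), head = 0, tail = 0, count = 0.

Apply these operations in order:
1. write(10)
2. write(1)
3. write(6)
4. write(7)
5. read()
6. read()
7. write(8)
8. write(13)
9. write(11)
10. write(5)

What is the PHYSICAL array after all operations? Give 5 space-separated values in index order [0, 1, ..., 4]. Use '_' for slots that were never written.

Answer: 13 11 5 7 8

Derivation:
After op 1 (write(10)): arr=[10 _ _ _ _] head=0 tail=1 count=1
After op 2 (write(1)): arr=[10 1 _ _ _] head=0 tail=2 count=2
After op 3 (write(6)): arr=[10 1 6 _ _] head=0 tail=3 count=3
After op 4 (write(7)): arr=[10 1 6 7 _] head=0 tail=4 count=4
After op 5 (read()): arr=[10 1 6 7 _] head=1 tail=4 count=3
After op 6 (read()): arr=[10 1 6 7 _] head=2 tail=4 count=2
After op 7 (write(8)): arr=[10 1 6 7 8] head=2 tail=0 count=3
After op 8 (write(13)): arr=[13 1 6 7 8] head=2 tail=1 count=4
After op 9 (write(11)): arr=[13 11 6 7 8] head=2 tail=2 count=5
After op 10 (write(5)): arr=[13 11 5 7 8] head=3 tail=3 count=5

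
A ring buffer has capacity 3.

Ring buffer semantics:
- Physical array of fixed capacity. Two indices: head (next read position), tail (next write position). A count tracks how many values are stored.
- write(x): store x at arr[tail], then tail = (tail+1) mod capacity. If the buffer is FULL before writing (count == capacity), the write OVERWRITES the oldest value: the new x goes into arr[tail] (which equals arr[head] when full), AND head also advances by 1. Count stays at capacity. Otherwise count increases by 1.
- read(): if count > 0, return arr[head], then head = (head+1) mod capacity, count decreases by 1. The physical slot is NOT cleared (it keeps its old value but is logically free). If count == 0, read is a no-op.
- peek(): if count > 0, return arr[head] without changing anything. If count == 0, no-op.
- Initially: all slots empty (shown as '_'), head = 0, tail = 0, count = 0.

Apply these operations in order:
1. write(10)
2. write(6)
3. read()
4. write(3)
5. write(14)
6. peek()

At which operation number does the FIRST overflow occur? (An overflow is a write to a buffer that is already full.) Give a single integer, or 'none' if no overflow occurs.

Answer: none

Derivation:
After op 1 (write(10)): arr=[10 _ _] head=0 tail=1 count=1
After op 2 (write(6)): arr=[10 6 _] head=0 tail=2 count=2
After op 3 (read()): arr=[10 6 _] head=1 tail=2 count=1
After op 4 (write(3)): arr=[10 6 3] head=1 tail=0 count=2
After op 5 (write(14)): arr=[14 6 3] head=1 tail=1 count=3
After op 6 (peek()): arr=[14 6 3] head=1 tail=1 count=3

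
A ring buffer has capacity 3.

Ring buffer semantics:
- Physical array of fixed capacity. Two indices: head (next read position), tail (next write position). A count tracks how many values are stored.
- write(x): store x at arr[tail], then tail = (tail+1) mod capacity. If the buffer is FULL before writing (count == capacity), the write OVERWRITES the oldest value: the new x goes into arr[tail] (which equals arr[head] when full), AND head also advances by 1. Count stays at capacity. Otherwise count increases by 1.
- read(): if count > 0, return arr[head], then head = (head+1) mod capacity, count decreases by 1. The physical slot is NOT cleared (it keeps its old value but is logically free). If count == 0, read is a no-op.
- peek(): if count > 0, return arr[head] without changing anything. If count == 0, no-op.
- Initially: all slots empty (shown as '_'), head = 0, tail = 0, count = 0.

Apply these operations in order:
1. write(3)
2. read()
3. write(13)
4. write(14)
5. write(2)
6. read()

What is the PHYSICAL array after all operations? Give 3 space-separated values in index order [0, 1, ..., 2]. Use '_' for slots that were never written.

After op 1 (write(3)): arr=[3 _ _] head=0 tail=1 count=1
After op 2 (read()): arr=[3 _ _] head=1 tail=1 count=0
After op 3 (write(13)): arr=[3 13 _] head=1 tail=2 count=1
After op 4 (write(14)): arr=[3 13 14] head=1 tail=0 count=2
After op 5 (write(2)): arr=[2 13 14] head=1 tail=1 count=3
After op 6 (read()): arr=[2 13 14] head=2 tail=1 count=2

Answer: 2 13 14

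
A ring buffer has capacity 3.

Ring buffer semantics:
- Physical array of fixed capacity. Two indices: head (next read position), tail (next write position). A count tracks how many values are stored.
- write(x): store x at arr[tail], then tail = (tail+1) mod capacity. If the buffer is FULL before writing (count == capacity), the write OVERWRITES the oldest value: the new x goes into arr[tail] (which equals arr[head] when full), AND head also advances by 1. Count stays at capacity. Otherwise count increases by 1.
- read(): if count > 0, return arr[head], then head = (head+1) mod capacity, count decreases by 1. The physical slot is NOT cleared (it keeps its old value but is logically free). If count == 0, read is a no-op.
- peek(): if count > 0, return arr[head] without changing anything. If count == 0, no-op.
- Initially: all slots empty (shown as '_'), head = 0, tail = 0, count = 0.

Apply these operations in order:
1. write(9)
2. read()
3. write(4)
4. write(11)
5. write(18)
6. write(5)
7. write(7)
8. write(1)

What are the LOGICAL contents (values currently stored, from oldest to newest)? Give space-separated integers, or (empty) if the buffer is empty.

Answer: 5 7 1

Derivation:
After op 1 (write(9)): arr=[9 _ _] head=0 tail=1 count=1
After op 2 (read()): arr=[9 _ _] head=1 tail=1 count=0
After op 3 (write(4)): arr=[9 4 _] head=1 tail=2 count=1
After op 4 (write(11)): arr=[9 4 11] head=1 tail=0 count=2
After op 5 (write(18)): arr=[18 4 11] head=1 tail=1 count=3
After op 6 (write(5)): arr=[18 5 11] head=2 tail=2 count=3
After op 7 (write(7)): arr=[18 5 7] head=0 tail=0 count=3
After op 8 (write(1)): arr=[1 5 7] head=1 tail=1 count=3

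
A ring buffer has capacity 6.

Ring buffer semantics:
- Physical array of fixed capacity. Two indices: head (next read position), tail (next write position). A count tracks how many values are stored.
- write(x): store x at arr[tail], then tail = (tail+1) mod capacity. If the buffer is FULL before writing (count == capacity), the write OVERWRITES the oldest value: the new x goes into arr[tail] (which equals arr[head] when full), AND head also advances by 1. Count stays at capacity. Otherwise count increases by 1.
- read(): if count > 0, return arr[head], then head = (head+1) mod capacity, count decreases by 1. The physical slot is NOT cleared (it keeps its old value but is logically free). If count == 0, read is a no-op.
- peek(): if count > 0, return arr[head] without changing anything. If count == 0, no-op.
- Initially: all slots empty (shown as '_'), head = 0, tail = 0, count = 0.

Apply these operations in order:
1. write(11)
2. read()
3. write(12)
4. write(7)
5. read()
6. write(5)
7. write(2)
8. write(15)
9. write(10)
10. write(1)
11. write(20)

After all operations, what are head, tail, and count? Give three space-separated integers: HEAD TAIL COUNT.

After op 1 (write(11)): arr=[11 _ _ _ _ _] head=0 tail=1 count=1
After op 2 (read()): arr=[11 _ _ _ _ _] head=1 tail=1 count=0
After op 3 (write(12)): arr=[11 12 _ _ _ _] head=1 tail=2 count=1
After op 4 (write(7)): arr=[11 12 7 _ _ _] head=1 tail=3 count=2
After op 5 (read()): arr=[11 12 7 _ _ _] head=2 tail=3 count=1
After op 6 (write(5)): arr=[11 12 7 5 _ _] head=2 tail=4 count=2
After op 7 (write(2)): arr=[11 12 7 5 2 _] head=2 tail=5 count=3
After op 8 (write(15)): arr=[11 12 7 5 2 15] head=2 tail=0 count=4
After op 9 (write(10)): arr=[10 12 7 5 2 15] head=2 tail=1 count=5
After op 10 (write(1)): arr=[10 1 7 5 2 15] head=2 tail=2 count=6
After op 11 (write(20)): arr=[10 1 20 5 2 15] head=3 tail=3 count=6

Answer: 3 3 6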